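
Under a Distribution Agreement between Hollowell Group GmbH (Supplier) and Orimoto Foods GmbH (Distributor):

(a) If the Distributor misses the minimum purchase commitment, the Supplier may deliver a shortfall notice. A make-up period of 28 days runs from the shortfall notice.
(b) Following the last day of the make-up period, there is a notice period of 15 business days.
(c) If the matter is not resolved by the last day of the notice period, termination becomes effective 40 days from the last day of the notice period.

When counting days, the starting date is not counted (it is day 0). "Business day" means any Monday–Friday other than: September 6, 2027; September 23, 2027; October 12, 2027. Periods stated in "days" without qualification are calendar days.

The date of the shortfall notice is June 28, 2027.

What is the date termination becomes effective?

September 25, 2027

The last day of the make-up period: 28 calendar days after June 28, 2027 is July 26, 2027.
From Monday, July 26, 2027, 15 business days (Jul 27, Jul 28, Jul 29, Jul 30, …, Aug 12, Aug 13, Aug 16, skipping weekends) brings us to Monday, August 16, 2027, which is the last day of the notice period.
The date termination becomes effective: August 16, 2027 + 40 days = September 25, 2027.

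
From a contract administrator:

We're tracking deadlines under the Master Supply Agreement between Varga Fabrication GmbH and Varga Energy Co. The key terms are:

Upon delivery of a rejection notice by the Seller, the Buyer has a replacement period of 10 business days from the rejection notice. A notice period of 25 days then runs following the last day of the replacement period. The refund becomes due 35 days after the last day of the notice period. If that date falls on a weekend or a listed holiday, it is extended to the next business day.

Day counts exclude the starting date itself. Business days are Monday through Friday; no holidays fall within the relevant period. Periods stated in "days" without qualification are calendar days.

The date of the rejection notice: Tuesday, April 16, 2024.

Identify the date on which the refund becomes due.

July 1, 2024

From Tuesday, April 16, 2024, 10 business days (Apr 17, Apr 18, Apr 19, Apr 22, Apr 23, Apr 24, Apr 25, Apr 26, Apr 29, Apr 30, skipping weekends) brings us to Tuesday, April 30, 2024, which is the last day of the replacement period.
The last day of the notice period: 25 calendar days after April 30, 2024 is May 25, 2024.
Adding 35 calendar days to May 25, 2024 gives June 29, 2024, which is the date on which the refund becomes due. That falls on a Saturday, so it rolls to the next business day, Monday, July 1, 2024.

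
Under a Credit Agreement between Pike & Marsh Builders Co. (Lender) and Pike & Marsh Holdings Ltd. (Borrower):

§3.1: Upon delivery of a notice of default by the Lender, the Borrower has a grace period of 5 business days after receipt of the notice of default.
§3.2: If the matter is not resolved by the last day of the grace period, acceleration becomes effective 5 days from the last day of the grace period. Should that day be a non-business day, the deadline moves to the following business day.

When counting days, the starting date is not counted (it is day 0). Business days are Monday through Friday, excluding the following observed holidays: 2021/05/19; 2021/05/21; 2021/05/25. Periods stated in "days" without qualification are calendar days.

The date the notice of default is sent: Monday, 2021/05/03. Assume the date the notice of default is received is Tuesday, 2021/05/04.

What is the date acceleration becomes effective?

From Tuesday, 2021/05/04, 5 business days (May 5, May 6, May 7, May 10, May 11, skipping weekends) brings us to Tuesday, 2021/05/11, which is the last day of the grace period.
The date acceleration becomes effective: 2021/05/11 + 5 days = 2021/05/16. That falls on a Sunday, so it rolls to the next business day, Monday, 2021/05/17.

2021/05/17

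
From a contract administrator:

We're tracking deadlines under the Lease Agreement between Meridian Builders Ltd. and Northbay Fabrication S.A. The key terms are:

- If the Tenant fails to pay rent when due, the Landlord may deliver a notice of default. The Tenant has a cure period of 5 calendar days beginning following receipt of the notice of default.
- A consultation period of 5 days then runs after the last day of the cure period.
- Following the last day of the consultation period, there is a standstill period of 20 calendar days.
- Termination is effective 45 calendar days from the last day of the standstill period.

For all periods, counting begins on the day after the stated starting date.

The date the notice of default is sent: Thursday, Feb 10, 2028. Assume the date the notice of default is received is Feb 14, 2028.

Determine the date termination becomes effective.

Apr 29, 2028

Adding 5 calendar days to Feb 14, 2028 gives Feb 19, 2028, which is the last day of the cure period.
Adding 5 calendar days to Feb 19, 2028 gives Feb 24, 2028, which is the last day of the consultation period.
Adding 20 calendar days to Feb 24, 2028 gives Mar 15, 2028, which is the last day of the standstill period.
The date termination becomes effective: Mar 15, 2028 + 45 days = Apr 29, 2028.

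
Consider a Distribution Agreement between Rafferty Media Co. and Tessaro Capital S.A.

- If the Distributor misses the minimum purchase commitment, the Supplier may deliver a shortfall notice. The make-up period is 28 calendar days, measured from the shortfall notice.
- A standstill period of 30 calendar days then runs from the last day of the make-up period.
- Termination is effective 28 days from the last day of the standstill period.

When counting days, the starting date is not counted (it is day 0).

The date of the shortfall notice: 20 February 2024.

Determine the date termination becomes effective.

The last day of the make-up period: 20 February 2024 + 28 days = 19 March 2024.
The last day of the standstill period: 19 March 2024 + 30 days = 18 April 2024.
The date termination becomes effective: 28 calendar days after 18 April 2024 is 16 May 2024.

16 May 2024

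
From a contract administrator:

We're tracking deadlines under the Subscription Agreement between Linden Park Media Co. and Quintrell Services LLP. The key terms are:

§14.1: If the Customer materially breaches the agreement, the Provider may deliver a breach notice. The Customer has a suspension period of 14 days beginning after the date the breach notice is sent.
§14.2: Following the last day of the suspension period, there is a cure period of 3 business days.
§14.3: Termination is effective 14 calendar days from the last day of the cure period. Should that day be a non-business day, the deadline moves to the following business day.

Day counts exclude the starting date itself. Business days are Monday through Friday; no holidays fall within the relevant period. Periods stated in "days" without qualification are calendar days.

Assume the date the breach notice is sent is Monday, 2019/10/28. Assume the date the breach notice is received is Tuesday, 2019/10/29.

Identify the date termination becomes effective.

The last day of the suspension period: 14 calendar days after 2019/10/28 is 2019/11/11.
From Monday, 2019/11/11, 3 business days (Nov 12, Nov 13, Nov 14, skipping weekends) brings us to Thursday, 2019/11/14, which is the last day of the cure period.
The date termination becomes effective: 2019/11/14 + 14 days = 2019/11/28. 2019/11/28 is a Thursday, so no roll-forward applies.

2019/11/28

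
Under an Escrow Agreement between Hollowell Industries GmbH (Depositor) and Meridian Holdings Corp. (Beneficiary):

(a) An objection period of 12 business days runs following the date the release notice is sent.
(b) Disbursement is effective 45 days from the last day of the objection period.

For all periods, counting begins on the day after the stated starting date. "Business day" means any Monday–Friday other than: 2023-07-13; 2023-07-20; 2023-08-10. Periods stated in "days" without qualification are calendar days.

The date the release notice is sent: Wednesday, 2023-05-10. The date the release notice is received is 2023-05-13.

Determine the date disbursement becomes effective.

The last day of the objection period: 12 business days after Wednesday, 2023-05-10, skipping weekends — May 11, May 12, May 15, May 16, …, May 24, May 25, May 26 — lands on Friday, 2023-05-26.
Adding 45 calendar days to 2023-05-26 gives 2023-07-10, which is the date disbursement becomes effective.

2023-07-10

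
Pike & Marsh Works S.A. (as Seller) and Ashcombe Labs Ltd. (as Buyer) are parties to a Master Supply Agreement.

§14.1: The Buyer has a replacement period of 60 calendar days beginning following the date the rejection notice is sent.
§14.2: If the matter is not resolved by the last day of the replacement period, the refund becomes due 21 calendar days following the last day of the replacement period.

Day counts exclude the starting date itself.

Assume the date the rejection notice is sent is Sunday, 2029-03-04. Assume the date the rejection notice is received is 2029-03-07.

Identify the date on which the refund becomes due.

Adding 60 calendar days to 2029-03-04 gives 2029-05-03, which is the last day of the replacement period.
The date on which the refund becomes due: 2029-05-03 + 21 days = 2029-05-24.

2029-05-24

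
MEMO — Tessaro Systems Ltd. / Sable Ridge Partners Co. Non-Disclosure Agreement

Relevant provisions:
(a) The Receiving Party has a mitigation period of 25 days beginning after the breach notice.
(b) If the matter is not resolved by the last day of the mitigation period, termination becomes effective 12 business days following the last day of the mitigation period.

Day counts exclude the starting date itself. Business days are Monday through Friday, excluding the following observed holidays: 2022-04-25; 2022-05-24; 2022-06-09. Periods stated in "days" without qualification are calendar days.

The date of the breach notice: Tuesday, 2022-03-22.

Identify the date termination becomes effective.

Adding 25 calendar days to 2022-03-22 gives 2022-04-16, which is the last day of the mitigation period.
From Saturday, 2022-04-16, 12 business days (Apr 18, Apr 19, Apr 20, Apr 21, …, May 2, May 3, May 4, skipping weekends and the listed holiday on Apr 25) brings us to Wednesday, 2022-05-04, which is the date termination becomes effective.

2022-05-04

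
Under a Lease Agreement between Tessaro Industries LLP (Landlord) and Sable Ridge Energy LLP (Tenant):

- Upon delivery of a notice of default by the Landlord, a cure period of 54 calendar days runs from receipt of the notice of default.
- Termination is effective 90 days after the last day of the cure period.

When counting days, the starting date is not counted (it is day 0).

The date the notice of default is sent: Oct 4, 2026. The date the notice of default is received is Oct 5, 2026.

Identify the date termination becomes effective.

Feb 26, 2027

Adding 54 calendar days to Oct 5, 2026 gives Nov 28, 2026, which is the last day of the cure period.
The date termination becomes effective: 90 calendar days after Nov 28, 2026 is Feb 26, 2027.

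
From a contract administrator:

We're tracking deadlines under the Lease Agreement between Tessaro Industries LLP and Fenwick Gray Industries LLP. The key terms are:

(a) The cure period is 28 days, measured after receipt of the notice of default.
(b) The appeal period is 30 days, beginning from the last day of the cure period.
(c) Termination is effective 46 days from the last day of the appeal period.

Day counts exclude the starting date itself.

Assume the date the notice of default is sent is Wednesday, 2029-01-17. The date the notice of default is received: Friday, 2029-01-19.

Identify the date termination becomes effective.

2029-05-03

The last day of the cure period: 28 calendar days after 2029-01-19 is 2029-02-16.
The last day of the appeal period: 2029-02-16 + 30 days = 2029-03-18.
Adding 46 calendar days to 2029-03-18 gives 2029-05-03, which is the date termination becomes effective.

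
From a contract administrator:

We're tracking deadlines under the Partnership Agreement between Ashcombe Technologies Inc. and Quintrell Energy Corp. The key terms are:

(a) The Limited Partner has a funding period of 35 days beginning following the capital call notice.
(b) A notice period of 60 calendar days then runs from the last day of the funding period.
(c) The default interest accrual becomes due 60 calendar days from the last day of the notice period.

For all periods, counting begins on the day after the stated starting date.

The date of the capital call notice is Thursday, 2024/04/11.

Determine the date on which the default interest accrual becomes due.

2024/09/13

The last day of the funding period: 35 calendar days after 2024/04/11 is 2024/05/16.
The last day of the notice period: 60 calendar days after 2024/05/16 is 2024/07/15.
The date on which the default interest accrual becomes due: 2024/07/15 + 60 days = 2024/09/13.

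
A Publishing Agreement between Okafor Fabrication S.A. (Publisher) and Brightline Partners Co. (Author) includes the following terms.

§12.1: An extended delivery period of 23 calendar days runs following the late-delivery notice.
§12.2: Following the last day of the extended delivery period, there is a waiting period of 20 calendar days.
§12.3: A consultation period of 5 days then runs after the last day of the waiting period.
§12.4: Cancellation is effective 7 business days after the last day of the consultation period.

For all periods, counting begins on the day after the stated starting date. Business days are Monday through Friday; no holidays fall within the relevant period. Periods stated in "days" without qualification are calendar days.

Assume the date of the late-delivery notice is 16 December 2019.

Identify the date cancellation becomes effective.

11 February 2020

The last day of the extended delivery period: 23 calendar days after 16 December 2019 is 8 January 2020.
The last day of the waiting period: 8 January 2020 + 20 days = 28 January 2020.
Adding 5 calendar days to 28 January 2020 gives 2 February 2020, which is the last day of the consultation period.
The date cancellation becomes effective: 7 business days after Sunday, 2 February 2020, skipping weekends — Feb 3, Feb 4, Feb 5, Feb 6, Feb 7, Feb 10, Feb 11 — lands on Tuesday, 11 February 2020.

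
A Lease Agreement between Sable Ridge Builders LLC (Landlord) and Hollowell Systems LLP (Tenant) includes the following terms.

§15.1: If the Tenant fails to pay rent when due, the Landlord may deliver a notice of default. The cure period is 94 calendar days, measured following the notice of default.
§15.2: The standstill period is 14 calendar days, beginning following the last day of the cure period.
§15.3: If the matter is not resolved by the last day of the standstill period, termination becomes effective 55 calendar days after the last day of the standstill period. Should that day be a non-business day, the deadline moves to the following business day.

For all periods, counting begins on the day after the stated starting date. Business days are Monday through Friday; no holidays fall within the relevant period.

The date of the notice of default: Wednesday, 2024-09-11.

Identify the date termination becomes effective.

2025-02-21

The last day of the cure period: 2024-09-11 + 94 days = 2024-12-14.
Adding 14 calendar days to 2024-12-14 gives 2024-12-28, which is the last day of the standstill period.
Adding 55 calendar days to 2024-12-28 gives 2025-02-21, which is the date termination becomes effective. 2025-02-21 is a Friday, so no roll-forward applies.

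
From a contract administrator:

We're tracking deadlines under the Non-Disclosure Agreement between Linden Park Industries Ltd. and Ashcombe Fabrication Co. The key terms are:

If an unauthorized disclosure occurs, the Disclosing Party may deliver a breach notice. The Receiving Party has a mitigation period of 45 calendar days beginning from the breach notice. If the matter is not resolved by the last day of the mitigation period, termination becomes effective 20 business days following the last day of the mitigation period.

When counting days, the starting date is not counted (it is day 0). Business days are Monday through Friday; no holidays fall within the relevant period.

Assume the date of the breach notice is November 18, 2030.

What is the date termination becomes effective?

The last day of the mitigation period: November 18, 2030 + 45 days = January 2, 2031.
The date termination becomes effective: counting 20 business days from Thursday, January 2, 2031 (Jan 3, Jan 6, Jan 7, Jan 8, …, Jan 28, Jan 29, Jan 30, skipping weekends) reaches Thursday, January 30, 2031.

January 30, 2031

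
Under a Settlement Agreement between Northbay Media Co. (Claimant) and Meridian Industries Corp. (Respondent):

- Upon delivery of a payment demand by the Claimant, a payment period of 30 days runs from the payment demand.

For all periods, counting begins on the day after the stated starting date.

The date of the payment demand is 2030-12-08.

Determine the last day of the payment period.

The last day of the payment period: 30 calendar days after 2030-12-08 is 2031-01-07.

2031-01-07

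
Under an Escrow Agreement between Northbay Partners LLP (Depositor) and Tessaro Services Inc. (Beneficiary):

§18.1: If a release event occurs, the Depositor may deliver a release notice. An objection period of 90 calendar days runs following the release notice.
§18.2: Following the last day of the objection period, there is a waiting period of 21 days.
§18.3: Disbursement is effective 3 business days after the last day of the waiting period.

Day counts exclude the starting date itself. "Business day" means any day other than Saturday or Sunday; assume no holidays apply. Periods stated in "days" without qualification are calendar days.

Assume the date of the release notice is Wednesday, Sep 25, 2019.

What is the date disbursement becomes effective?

Jan 17, 2020

Adding 90 calendar days to Sep 25, 2019 gives Dec 24, 2019, which is the last day of the objection period.
Adding 21 calendar days to Dec 24, 2019 gives Jan 14, 2020, which is the last day of the waiting period.
From Tuesday, Jan 14, 2020, 3 business days (Jan 15, Jan 16, Jan 17, skipping weekends) brings us to Friday, Jan 17, 2020, which is the date disbursement becomes effective.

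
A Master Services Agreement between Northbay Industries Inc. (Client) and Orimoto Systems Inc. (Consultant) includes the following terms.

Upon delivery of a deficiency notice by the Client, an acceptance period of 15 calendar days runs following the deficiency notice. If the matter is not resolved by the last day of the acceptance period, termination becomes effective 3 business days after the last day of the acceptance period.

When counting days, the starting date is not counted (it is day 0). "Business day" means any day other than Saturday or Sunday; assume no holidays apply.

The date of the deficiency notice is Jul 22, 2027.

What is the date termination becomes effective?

Aug 11, 2027

Adding 15 calendar days to Jul 22, 2027 gives Aug 6, 2027, which is the last day of the acceptance period.
The date termination becomes effective: counting 3 business days from Friday, Aug 6, 2027 (Aug 9, Aug 10, Aug 11, skipping weekends) reaches Wednesday, Aug 11, 2027.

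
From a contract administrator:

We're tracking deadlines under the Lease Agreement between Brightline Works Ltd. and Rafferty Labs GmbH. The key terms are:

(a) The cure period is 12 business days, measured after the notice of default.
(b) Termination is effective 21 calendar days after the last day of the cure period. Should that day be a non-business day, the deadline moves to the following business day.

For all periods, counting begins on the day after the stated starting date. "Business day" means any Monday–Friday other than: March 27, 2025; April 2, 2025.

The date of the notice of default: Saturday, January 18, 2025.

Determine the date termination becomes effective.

February 25, 2025

The last day of the cure period: 12 business days after Saturday, January 18, 2025, skipping weekends — Jan 20, Jan 21, Jan 22, Jan 23, …, Jan 31, Feb 3, Feb 4 — lands on Tuesday, February 4, 2025.
Adding 21 calendar days to February 4, 2025 gives February 25, 2025, which is the date termination becomes effective. February 25, 2025 is a Tuesday and is not a listed holiday, so no roll-forward applies.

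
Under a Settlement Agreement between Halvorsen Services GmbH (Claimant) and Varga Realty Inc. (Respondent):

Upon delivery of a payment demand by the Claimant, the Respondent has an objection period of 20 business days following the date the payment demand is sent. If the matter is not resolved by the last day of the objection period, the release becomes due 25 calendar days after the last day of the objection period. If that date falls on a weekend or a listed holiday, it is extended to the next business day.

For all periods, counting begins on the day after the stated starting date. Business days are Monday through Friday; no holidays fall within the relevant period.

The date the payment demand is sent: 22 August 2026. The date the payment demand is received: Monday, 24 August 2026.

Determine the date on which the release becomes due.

From Saturday, 22 August 2026, 20 business days (Aug 24, Aug 25, Aug 26, Aug 27, …, Sep 16, Sep 17, Sep 18, skipping weekends) brings us to Friday, 18 September 2026, which is the last day of the objection period.
The date on which the release becomes due: 25 calendar days after 18 September 2026 is 13 October 2026. 13 October 2026 is a Tuesday, so no roll-forward applies.

13 October 2026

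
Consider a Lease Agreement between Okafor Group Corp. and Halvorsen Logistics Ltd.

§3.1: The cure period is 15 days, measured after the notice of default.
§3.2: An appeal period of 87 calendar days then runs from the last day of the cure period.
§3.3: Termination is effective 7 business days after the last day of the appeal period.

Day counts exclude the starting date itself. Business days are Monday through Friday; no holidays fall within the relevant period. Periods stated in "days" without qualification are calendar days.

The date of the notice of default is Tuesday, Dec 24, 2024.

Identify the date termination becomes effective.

The last day of the cure period: 15 calendar days after Dec 24, 2024 is Jan 8, 2025.
The last day of the appeal period: Jan 8, 2025 + 87 days = Apr 5, 2025.
From Saturday, Apr 5, 2025, 7 business days (Apr 7, Apr 8, Apr 9, Apr 10, Apr 11, Apr 14, Apr 15, skipping weekends) brings us to Tuesday, Apr 15, 2025, which is the date termination becomes effective.

Apr 15, 2025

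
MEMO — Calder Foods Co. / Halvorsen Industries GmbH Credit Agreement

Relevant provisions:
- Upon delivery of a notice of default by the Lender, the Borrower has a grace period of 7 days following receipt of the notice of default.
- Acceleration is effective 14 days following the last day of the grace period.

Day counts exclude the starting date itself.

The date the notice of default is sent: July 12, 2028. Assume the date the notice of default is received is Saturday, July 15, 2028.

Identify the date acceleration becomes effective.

August 5, 2028

The last day of the grace period: 7 calendar days after July 15, 2028 is July 22, 2028.
Adding 14 calendar days to July 22, 2028 gives August 5, 2028, which is the date acceleration becomes effective.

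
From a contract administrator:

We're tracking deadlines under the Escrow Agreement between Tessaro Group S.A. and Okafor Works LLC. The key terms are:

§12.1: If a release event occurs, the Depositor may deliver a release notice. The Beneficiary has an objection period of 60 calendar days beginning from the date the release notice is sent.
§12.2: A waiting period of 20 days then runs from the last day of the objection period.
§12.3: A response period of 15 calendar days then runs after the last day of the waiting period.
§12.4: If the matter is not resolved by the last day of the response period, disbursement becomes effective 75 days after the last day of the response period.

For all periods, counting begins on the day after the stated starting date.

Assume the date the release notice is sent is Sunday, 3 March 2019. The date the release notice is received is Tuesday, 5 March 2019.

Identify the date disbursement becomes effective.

The last day of the objection period: 60 calendar days after 3 March 2019 is 2 May 2019.
The last day of the waiting period: 2 May 2019 + 20 days = 22 May 2019.
Adding 15 calendar days to 22 May 2019 gives 6 June 2019, which is the last day of the response period.
Adding 75 calendar days to 6 June 2019 gives 20 August 2019, which is the date disbursement becomes effective.

20 August 2019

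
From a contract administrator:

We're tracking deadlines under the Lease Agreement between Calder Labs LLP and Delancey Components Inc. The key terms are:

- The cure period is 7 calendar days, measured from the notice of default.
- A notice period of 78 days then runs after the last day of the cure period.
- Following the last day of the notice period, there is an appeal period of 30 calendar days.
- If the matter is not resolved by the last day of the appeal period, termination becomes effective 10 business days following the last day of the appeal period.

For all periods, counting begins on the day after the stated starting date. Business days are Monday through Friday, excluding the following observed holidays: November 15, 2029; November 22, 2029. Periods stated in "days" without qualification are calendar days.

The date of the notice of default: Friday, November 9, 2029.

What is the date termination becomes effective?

The last day of the cure period: November 9, 2029 + 7 days = November 16, 2029.
The last day of the notice period: 78 calendar days after November 16, 2029 is February 2, 2030.
The last day of the appeal period: 30 calendar days after February 2, 2030 is March 4, 2030.
The date termination becomes effective: counting 10 business days from Monday, March 4, 2030 (Mar 5, Mar 6, Mar 7, Mar 8, Mar 11, Mar 12, Mar 13, Mar 14, Mar 15, Mar 18, skipping weekends) reaches Monday, March 18, 2030.

March 18, 2030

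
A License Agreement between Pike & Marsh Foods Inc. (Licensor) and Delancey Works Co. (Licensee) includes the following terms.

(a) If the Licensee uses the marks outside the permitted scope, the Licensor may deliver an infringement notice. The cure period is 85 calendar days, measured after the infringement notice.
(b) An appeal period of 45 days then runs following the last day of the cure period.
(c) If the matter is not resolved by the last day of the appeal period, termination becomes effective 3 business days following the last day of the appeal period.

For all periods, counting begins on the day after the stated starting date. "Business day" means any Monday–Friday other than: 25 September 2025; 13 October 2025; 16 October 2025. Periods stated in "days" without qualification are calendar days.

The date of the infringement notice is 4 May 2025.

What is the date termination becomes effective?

16 September 2025

The last day of the cure period: 85 calendar days after 4 May 2025 is 28 July 2025.
The last day of the appeal period: 28 July 2025 + 45 days = 11 September 2025.
From Thursday, 11 September 2025, 3 business days (Sep 12, Sep 15, Sep 16, skipping weekends) brings us to Tuesday, 16 September 2025, which is the date termination becomes effective.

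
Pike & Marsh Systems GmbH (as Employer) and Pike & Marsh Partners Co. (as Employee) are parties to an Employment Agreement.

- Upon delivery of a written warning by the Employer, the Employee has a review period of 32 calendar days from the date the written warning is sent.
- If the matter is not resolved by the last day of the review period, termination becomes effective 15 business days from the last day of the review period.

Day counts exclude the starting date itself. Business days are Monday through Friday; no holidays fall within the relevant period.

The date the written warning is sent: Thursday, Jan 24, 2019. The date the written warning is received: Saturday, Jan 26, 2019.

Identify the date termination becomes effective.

The last day of the review period: Jan 24, 2019 + 32 days = Feb 25, 2019.
The date termination becomes effective: counting 15 business days from Monday, Feb 25, 2019 (Feb 26, Feb 27, Feb 28, Mar 1, …, Mar 14, Mar 15, Mar 18, skipping weekends) reaches Monday, Mar 18, 2019.

Mar 18, 2019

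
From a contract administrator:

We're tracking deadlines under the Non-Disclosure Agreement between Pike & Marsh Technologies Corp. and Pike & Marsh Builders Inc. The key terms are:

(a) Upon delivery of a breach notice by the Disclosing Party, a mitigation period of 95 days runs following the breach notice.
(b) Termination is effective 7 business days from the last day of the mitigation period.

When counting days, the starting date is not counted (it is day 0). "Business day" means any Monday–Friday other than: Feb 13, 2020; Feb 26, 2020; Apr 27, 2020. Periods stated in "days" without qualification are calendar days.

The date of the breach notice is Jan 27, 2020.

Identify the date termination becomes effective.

The last day of the mitigation period: Jan 27, 2020 + 95 days = May 1, 2020.
The date termination becomes effective: 7 business days after Friday, May 1, 2020, skipping weekends — May 4, May 5, May 6, May 7, May 8, May 11, May 12 — lands on Tuesday, May 12, 2020.

May 12, 2020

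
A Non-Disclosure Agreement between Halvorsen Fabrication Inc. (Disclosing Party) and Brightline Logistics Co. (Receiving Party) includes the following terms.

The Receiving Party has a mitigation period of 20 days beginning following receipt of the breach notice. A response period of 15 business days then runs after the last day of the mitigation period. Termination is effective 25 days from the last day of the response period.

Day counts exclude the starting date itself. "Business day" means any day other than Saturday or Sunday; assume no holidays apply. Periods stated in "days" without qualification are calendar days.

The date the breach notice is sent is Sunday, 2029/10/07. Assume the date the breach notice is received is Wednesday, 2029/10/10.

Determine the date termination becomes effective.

2029/12/15

The last day of the mitigation period: 2029/10/10 + 20 days = 2029/10/30.
The last day of the response period: counting 15 business days from Tuesday, 2029/10/30 (Oct 31, Nov 1, Nov 2, Nov 5, …, Nov 16, Nov 19, Nov 20, skipping weekends) reaches Tuesday, 2029/11/20.
Adding 25 calendar days to 2029/11/20 gives 2029/12/15, which is the date termination becomes effective.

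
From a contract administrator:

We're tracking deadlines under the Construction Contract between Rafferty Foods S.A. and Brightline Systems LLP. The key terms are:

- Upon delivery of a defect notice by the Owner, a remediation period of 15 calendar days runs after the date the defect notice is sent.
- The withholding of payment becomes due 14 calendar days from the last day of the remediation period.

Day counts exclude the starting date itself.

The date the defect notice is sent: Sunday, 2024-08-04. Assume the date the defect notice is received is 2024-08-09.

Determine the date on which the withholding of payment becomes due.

2024-09-02

Adding 15 calendar days to 2024-08-04 gives 2024-08-19, which is the last day of the remediation period.
The date on which the withholding of payment becomes due: 2024-08-19 + 14 days = 2024-09-02.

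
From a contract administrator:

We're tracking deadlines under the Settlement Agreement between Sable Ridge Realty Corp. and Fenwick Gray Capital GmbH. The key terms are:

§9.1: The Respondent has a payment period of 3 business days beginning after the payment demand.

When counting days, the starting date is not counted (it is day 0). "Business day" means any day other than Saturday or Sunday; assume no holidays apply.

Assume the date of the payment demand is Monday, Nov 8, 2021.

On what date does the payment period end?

Nov 11, 2021

From Monday, Nov 8, 2021, 3 business days (Nov 9, Nov 10, Nov 11, skipping weekends) brings us to Thursday, Nov 11, 2021, which is the last day of the payment period.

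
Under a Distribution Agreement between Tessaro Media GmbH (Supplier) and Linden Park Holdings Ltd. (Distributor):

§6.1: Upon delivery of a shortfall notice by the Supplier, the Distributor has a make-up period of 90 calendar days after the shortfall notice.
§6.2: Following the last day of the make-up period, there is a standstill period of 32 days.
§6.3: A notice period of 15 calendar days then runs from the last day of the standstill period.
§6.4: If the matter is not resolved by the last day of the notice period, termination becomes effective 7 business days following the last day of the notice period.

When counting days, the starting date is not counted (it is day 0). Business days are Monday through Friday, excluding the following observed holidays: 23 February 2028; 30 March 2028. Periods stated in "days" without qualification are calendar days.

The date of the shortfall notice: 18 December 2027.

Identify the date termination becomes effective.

12 May 2028

The last day of the make-up period: 18 December 2027 + 90 days = 17 March 2028.
The last day of the standstill period: 32 calendar days after 17 March 2028 is 18 April 2028.
Adding 15 calendar days to 18 April 2028 gives 3 May 2028, which is the last day of the notice period.
The date termination becomes effective: 7 business days after Wednesday, 3 May 2028, skipping weekends — May 4, May 5, May 8, May 9, May 10, May 11, May 12 — lands on Friday, 12 May 2028.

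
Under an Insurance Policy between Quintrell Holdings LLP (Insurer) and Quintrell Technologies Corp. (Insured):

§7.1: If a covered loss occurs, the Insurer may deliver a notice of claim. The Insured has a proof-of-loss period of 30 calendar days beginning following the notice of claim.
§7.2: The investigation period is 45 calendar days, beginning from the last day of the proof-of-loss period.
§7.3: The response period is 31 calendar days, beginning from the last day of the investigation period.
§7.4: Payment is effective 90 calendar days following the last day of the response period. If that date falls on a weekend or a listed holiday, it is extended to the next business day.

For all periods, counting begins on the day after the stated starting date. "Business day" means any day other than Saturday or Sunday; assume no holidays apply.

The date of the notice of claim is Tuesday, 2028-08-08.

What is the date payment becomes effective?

Adding 30 calendar days to 2028-08-08 gives 2028-09-07, which is the last day of the proof-of-loss period.
The last day of the investigation period: 2028-09-07 + 45 days = 2028-10-22.
Adding 31 calendar days to 2028-10-22 gives 2028-11-22, which is the last day of the response period.
Adding 90 calendar days to 2028-11-22 gives 2029-02-20, which is the date payment becomes effective. 2029-02-20 is a Tuesday, so no roll-forward applies.

2029-02-20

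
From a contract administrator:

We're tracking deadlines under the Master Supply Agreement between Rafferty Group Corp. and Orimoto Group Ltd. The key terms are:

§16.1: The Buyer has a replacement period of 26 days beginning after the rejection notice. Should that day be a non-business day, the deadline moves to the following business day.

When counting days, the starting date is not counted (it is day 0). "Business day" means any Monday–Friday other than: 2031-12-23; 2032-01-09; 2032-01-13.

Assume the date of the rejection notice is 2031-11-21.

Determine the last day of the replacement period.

2031-12-17

The last day of the replacement period: 26 calendar days after 2031-11-21 is 2031-12-17. 2031-12-17 is a Wednesday and is not a listed holiday, so no roll-forward applies.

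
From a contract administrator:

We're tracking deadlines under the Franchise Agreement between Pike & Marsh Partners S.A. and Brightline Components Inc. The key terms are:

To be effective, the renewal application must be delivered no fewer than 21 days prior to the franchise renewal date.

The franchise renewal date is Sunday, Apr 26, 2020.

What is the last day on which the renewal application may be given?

Apr 5, 2020

Counting back 21 calendar days from Apr 26, 2020 gives Apr 5, 2020.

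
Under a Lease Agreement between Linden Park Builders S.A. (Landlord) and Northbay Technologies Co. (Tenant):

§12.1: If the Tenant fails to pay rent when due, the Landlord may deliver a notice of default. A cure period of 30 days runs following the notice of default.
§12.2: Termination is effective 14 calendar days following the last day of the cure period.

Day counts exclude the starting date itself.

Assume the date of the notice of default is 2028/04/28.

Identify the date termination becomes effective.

2028/06/11

Adding 30 calendar days to 2028/04/28 gives 2028/05/28, which is the last day of the cure period.
The date termination becomes effective: 14 calendar days after 2028/05/28 is 2028/06/11.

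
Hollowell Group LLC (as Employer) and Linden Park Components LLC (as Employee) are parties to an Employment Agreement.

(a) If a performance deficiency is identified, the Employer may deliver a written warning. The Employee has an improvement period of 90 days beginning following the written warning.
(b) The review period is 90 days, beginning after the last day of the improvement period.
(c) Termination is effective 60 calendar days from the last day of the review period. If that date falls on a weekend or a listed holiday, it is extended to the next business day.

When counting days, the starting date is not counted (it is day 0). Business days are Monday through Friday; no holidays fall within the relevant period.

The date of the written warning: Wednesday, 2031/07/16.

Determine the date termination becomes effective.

The last day of the improvement period: 90 calendar days after 2031/07/16 is 2031/10/14.
The last day of the review period: 2031/10/14 + 90 days = 2032/01/12.
Adding 60 calendar days to 2032/01/12 gives 2032/03/12, which is the date termination becomes effective. 2032/03/12 is a Friday, so no roll-forward applies.

2032/03/12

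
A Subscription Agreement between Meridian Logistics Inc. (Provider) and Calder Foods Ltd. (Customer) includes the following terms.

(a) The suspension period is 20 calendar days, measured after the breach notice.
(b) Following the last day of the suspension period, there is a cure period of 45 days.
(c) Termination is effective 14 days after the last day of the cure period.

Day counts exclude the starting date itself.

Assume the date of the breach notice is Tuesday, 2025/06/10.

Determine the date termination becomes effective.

The last day of the suspension period: 20 calendar days after 2025/06/10 is 2025/06/30.
The last day of the cure period: 45 calendar days after 2025/06/30 is 2025/08/14.
Adding 14 calendar days to 2025/08/14 gives 2025/08/28, which is the date termination becomes effective.

2025/08/28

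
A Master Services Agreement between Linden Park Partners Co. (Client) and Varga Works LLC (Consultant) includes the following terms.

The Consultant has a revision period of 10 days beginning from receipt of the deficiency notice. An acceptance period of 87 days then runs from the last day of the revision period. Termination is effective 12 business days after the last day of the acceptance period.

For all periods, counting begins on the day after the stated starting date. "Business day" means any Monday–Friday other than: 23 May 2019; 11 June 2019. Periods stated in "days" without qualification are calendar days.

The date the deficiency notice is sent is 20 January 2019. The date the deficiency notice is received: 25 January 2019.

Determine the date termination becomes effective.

The last day of the revision period: 10 calendar days after 25 January 2019 is 4 February 2019.
The last day of the acceptance period: 4 February 2019 + 87 days = 2 May 2019.
The date termination becomes effective: 12 business days after Thursday, 2 May 2019, skipping weekends — May 3, May 6, May 7, May 8, …, May 16, May 17, May 20 — lands on Monday, 20 May 2019.

20 May 2019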